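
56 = 56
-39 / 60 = -13 / 20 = -0.65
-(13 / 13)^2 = -1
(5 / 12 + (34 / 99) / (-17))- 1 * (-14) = 5701 / 396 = 14.40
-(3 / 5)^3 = -27 / 125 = -0.22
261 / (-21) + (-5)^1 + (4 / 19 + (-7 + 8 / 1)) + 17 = 104 / 133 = 0.78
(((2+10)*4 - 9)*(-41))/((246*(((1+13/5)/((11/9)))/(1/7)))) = -715/2268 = -0.32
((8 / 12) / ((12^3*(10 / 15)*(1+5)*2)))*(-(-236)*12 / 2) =59 / 864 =0.07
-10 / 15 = -2 / 3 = -0.67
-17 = -17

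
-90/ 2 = -45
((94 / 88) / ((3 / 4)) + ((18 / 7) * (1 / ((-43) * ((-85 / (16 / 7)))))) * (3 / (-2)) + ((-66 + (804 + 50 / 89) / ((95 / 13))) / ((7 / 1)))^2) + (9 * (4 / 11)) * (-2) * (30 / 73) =236981477568975901 / 6168470340076275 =38.42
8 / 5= 1.60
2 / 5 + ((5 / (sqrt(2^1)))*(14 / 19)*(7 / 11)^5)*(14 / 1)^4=2 / 5 + 22598019920*sqrt(2) / 3059969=10444.44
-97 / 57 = -1.70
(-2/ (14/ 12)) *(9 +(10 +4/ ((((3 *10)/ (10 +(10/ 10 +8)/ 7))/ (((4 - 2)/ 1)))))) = -9244/ 245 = -37.73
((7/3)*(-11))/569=-0.05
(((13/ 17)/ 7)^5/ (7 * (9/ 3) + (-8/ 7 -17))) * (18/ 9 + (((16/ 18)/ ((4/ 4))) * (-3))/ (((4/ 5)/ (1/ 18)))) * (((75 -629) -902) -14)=-371293/ 25557426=-0.01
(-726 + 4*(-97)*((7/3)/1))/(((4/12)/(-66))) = 323004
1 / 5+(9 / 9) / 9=14 / 45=0.31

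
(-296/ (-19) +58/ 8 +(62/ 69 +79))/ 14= 538703/ 73416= 7.34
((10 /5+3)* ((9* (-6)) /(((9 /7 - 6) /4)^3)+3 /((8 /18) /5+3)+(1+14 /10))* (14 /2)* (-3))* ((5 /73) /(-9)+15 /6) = -771009313025 /81033942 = -9514.65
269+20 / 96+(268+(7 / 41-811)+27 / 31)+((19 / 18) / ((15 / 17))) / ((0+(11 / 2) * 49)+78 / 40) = -406515241337 / 1490455944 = -272.75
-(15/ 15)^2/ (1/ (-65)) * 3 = 195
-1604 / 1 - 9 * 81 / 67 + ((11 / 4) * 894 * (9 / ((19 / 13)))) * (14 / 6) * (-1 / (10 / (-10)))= 85825361 / 2546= 33709.88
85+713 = 798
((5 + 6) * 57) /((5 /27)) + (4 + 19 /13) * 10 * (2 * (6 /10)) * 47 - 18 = 419127 /65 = 6448.11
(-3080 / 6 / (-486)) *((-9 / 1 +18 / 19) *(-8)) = 104720 / 1539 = 68.04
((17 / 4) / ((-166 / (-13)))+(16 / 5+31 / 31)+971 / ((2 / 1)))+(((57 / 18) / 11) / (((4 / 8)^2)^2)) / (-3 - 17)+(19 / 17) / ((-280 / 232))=6373795523 / 13037640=488.88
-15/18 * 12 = -10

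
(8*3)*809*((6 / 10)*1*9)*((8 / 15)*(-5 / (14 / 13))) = -9086688 / 35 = -259619.66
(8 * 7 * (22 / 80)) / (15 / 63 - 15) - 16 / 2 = -14017 / 1550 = -9.04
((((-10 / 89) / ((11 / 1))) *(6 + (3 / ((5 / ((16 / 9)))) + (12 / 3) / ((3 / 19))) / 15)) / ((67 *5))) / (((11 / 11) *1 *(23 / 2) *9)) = -776 / 339443775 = -0.00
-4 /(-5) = 4 /5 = 0.80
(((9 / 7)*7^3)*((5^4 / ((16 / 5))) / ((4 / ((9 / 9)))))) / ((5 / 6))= 25839.84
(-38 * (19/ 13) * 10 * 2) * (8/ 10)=-11552/ 13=-888.62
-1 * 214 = -214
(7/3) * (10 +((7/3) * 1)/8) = 1729/72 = 24.01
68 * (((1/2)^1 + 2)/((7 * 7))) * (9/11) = 1530/539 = 2.84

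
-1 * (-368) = 368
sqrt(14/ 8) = sqrt(7)/ 2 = 1.32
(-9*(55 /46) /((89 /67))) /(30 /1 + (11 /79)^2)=-206982765 /767014994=-0.27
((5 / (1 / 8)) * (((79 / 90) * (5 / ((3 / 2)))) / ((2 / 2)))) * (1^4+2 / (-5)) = 632 / 9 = 70.22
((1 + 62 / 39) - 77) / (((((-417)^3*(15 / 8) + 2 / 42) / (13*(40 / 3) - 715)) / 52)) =-1056328000 / 68523568761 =-0.02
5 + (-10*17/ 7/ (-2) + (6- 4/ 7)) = 158/ 7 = 22.57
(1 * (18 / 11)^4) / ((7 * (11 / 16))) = 1679616 / 1127357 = 1.49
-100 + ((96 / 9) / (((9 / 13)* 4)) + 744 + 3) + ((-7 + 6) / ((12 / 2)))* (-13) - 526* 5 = -106757 / 54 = -1976.98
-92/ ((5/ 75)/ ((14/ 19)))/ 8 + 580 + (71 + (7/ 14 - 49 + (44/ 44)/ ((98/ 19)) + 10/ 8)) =1775747/ 3724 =476.84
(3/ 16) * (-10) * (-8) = 15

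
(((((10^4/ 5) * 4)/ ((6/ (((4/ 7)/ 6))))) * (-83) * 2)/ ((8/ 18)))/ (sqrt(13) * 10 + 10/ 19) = -1296.51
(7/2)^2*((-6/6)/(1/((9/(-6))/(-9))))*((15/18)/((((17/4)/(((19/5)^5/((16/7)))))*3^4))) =-849301957/495720000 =-1.71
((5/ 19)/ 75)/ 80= 1/ 22800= 0.00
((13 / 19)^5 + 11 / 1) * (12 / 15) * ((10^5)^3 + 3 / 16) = 220867056000000041412573 / 24760990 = 8919960631622566.04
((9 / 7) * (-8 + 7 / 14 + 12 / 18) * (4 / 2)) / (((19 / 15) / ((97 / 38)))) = -178965 / 5054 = -35.41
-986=-986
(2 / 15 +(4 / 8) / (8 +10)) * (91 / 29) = 91 / 180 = 0.51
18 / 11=1.64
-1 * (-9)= 9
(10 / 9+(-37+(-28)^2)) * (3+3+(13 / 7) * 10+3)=20626.49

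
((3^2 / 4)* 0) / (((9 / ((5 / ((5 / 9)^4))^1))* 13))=0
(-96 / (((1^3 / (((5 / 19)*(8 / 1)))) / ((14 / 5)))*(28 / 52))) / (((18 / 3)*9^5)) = -3328 / 1121931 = -0.00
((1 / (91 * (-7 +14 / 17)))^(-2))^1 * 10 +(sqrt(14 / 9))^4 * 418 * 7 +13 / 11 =815288850851 / 257499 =3166182.59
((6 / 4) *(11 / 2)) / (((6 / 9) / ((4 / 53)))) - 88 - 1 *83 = -18027 / 106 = -170.07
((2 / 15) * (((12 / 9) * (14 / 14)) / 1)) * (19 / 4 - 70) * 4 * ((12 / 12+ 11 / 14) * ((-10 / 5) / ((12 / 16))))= 4640 / 21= 220.95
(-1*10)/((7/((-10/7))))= 100/49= 2.04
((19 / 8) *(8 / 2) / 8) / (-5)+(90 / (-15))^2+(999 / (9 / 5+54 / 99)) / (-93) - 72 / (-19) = 70859027 / 2026160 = 34.97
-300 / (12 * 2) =-25 / 2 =-12.50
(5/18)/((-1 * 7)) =-5/126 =-0.04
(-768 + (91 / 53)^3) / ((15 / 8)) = -181734344 / 446631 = -406.90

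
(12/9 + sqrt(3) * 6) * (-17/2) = -51 * sqrt(3) - 34/3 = -99.67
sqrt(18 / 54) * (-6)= -2 * sqrt(3)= -3.46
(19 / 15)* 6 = 38 / 5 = 7.60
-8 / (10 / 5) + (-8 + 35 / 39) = -433 / 39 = -11.10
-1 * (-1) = 1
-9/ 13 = -0.69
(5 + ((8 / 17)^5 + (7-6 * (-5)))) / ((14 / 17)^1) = 29833381 / 584647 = 51.03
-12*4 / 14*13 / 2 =-156 / 7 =-22.29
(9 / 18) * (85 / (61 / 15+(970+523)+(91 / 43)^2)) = 138675 / 4899454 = 0.03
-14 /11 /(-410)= 7 /2255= 0.00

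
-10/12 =-0.83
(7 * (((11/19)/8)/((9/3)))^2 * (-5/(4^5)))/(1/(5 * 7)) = -148225/212926464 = -0.00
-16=-16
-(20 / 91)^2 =-400 / 8281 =-0.05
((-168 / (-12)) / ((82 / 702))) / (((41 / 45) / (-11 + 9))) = -442260 / 1681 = -263.09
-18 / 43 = -0.42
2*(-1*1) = -2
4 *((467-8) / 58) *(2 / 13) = 4.87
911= 911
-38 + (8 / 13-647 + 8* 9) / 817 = -21635 / 559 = -38.70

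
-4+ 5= 1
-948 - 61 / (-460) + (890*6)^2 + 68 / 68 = 13116740441 / 460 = 28514653.13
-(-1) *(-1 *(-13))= 13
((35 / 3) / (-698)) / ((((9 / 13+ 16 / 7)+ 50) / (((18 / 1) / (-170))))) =637 / 19068662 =0.00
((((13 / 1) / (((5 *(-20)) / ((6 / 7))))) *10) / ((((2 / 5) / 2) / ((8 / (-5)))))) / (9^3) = 104 / 8505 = 0.01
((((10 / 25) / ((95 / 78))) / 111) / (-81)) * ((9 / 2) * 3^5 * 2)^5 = -32119016606765244 / 17575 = -1827540062973.84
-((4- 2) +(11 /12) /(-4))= -85 /48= -1.77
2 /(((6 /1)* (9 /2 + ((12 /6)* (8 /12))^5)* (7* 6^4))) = 1 /237160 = 0.00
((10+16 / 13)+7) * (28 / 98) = 474 / 91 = 5.21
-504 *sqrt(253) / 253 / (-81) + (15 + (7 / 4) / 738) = 56 *sqrt(253) / 2277 + 44287 / 2952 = 15.39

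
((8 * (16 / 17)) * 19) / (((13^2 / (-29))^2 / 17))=2045312 / 28561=71.61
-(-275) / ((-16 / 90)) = -12375 / 8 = -1546.88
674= 674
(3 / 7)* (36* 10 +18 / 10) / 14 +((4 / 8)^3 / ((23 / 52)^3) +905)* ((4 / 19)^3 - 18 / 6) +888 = -74088486525279 / 40892191970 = -1811.80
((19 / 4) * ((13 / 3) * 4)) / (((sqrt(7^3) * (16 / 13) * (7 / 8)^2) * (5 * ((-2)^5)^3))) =-3211 * sqrt(7) / 295034880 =-0.00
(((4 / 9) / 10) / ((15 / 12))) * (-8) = -64 / 225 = -0.28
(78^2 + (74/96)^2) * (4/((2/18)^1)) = 14018905/64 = 219045.39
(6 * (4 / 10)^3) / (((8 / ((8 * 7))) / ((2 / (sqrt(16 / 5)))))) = 168 * sqrt(5) / 125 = 3.01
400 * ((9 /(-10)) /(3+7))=-36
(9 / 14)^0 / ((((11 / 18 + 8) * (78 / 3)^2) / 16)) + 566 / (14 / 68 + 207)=100920764 / 36908755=2.73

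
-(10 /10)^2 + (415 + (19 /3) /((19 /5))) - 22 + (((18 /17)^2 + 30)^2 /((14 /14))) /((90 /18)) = 735867613 /1252815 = 587.37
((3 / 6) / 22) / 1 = 1 / 44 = 0.02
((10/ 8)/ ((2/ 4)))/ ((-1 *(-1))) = 5/ 2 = 2.50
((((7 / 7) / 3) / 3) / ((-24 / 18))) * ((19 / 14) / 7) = -0.02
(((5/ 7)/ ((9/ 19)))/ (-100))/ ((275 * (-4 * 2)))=19/ 2772000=0.00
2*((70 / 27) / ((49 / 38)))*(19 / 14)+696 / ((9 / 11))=1132652 / 1323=856.12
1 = 1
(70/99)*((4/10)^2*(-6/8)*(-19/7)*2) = 76/165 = 0.46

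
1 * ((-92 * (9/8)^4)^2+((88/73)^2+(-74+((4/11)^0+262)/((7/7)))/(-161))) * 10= 217170.79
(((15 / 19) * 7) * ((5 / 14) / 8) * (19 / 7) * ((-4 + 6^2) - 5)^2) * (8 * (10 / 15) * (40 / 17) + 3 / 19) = 6203.13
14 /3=4.67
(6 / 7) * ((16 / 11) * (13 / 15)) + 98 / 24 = 23857 / 4620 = 5.16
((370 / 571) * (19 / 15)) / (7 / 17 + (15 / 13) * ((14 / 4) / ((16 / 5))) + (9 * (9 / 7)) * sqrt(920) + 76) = -3878745427648 / 7127577055483947 + 2953378541568 * sqrt(230) / 18214919141792309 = 0.00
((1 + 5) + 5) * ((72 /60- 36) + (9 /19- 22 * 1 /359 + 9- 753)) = -292015999 /34105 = -8562.26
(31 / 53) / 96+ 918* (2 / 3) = 3113887 / 5088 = 612.01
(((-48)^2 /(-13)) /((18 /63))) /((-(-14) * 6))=-96 /13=-7.38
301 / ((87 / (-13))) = -3913 / 87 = -44.98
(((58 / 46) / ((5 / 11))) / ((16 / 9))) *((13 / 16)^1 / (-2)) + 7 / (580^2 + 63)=-12557396389 / 19810941440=-0.63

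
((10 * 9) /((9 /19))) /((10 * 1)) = 19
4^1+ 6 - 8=2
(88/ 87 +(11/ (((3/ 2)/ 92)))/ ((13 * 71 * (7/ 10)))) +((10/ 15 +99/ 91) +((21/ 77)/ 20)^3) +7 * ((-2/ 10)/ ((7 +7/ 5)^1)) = 559185433151/ 153469624000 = 3.64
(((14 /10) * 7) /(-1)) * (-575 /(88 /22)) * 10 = 28175 /2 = 14087.50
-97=-97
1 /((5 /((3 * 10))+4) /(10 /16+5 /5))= 0.39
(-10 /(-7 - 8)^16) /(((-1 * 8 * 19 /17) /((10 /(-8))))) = -17 /79871845605468750000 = -0.00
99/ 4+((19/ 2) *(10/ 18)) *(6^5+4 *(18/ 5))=164563/ 4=41140.75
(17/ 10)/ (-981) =-17/ 9810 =-0.00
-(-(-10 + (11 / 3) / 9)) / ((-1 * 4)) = 259 / 108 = 2.40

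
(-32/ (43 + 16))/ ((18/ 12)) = -64/ 177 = -0.36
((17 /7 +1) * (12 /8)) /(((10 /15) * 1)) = 54 /7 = 7.71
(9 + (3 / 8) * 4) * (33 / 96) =3.61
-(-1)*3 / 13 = 3 / 13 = 0.23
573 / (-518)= -573 / 518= -1.11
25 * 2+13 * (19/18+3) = 1849/18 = 102.72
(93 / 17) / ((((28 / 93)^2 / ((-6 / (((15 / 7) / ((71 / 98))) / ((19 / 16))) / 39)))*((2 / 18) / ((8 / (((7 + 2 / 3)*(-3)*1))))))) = 3255232779 / 278955040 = 11.67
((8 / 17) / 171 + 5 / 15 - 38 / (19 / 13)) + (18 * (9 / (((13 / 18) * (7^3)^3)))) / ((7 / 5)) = -273962814987325 / 10675022134959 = -25.66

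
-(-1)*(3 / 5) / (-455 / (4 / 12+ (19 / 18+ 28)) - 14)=-1587 / 77980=-0.02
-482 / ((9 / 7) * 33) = -3374 / 297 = -11.36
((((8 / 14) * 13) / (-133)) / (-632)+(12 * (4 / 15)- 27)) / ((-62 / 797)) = 13951163809 / 45600380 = 305.94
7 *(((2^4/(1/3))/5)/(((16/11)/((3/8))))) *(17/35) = 1683/200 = 8.42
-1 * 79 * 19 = -1501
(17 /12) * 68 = 289 /3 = 96.33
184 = 184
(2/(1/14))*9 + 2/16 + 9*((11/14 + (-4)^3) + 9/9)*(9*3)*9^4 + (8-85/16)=-11109214125/112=-99189411.83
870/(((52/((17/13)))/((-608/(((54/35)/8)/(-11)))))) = 1154014400/1521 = 758720.84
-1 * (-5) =5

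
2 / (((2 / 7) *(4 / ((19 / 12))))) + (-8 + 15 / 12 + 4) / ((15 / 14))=49 / 240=0.20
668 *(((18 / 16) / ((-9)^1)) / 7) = -167 / 14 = -11.93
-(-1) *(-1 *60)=-60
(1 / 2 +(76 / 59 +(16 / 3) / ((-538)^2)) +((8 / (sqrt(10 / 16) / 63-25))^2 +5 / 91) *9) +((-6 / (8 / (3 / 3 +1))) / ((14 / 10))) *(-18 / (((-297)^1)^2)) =4608866304 *sqrt(10) / 15752953062001 +640717353124919526500303887 / 199944322839565291665708030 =3.21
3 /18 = 1 /6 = 0.17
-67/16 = -4.19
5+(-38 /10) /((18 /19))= 89 /90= 0.99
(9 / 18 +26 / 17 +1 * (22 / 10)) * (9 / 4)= 6471 / 680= 9.52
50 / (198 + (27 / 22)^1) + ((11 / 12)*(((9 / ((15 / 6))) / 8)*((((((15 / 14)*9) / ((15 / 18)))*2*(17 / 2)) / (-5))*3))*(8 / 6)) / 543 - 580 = -322016157301 / 555326100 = -579.87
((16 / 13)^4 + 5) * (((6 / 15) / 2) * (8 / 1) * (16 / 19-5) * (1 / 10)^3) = -16458939 / 339161875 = -0.05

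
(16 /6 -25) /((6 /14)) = -469 /9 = -52.11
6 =6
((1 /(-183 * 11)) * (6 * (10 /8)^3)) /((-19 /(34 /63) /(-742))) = -112625 /917928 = -0.12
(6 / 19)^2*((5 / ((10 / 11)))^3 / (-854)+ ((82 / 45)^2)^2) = 303431654557 / 280932907500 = 1.08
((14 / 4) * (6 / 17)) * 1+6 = 123 / 17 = 7.24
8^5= 32768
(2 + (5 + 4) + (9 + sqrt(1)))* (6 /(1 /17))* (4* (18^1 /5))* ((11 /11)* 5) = 154224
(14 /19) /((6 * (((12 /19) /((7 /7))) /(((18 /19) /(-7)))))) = -1 /38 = -0.03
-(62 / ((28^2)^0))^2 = -3844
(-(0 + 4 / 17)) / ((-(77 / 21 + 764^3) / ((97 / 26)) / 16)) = 9312 / 295660704703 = 0.00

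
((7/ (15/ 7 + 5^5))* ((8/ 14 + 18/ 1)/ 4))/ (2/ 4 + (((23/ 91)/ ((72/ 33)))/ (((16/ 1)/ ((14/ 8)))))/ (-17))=7722624/ 370980775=0.02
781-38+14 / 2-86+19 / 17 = 11307 / 17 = 665.12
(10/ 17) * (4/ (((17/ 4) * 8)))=0.07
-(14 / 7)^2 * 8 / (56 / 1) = -4 / 7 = -0.57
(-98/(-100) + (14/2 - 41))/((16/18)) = -14859/400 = -37.15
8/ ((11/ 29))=232/ 11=21.09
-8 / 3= -2.67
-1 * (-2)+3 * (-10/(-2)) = 17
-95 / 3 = -31.67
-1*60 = -60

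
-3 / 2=-1.50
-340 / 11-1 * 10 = -450 / 11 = -40.91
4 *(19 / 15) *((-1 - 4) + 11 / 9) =-2584 / 135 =-19.14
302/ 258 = 151/ 129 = 1.17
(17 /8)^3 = 4913 /512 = 9.60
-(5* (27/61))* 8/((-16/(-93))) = -12555/122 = -102.91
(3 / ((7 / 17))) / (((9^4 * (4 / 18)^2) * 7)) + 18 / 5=95341 / 26460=3.60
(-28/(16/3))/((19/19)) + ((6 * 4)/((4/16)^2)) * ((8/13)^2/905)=-3113541/611780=-5.09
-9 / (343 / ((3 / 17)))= -27 / 5831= -0.00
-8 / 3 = -2.67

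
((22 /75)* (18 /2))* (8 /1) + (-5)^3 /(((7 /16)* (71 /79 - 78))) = 26462336 /1065925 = 24.83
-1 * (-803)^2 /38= -644809 /38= -16968.66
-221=-221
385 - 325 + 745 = 805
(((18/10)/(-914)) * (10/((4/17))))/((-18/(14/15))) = 0.00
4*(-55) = -220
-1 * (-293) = 293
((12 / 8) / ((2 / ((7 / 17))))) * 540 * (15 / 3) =14175 / 17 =833.82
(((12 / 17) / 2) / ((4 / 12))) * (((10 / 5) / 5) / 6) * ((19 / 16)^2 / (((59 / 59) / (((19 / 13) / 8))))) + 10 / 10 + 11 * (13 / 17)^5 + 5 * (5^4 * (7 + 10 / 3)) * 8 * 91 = 23508337.23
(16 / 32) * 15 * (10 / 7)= 75 / 7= 10.71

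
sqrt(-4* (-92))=4* sqrt(23)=19.18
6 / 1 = 6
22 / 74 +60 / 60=48 / 37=1.30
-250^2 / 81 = -62500 / 81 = -771.60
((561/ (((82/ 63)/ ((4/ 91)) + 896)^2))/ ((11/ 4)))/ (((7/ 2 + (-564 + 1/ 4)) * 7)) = -9792/ 161279163101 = -0.00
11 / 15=0.73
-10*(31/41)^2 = -9610/1681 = -5.72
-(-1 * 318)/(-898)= -0.35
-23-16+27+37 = 25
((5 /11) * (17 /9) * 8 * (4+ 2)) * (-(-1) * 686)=932960 /33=28271.52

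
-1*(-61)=61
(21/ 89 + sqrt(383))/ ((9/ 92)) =644/ 267 + 92 * sqrt(383)/ 9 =202.46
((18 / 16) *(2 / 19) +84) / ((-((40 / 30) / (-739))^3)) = 69662937537009 / 4864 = 14322149987.05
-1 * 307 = -307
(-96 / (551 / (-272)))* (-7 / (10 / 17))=-1553664 / 2755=-563.94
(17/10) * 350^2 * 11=2290750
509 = 509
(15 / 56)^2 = 225 / 3136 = 0.07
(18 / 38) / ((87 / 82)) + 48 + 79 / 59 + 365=13484260 / 32509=414.79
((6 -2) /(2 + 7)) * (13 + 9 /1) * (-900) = -8800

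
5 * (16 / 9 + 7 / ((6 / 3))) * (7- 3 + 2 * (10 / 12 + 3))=16625 / 54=307.87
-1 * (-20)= 20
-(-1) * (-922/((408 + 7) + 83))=-461/249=-1.85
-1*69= -69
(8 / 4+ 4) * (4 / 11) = 24 / 11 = 2.18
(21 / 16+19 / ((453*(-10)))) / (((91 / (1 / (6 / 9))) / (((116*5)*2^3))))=1374977 / 13741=100.06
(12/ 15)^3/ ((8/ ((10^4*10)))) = 6400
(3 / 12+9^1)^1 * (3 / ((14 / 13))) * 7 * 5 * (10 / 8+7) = 238095 / 32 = 7440.47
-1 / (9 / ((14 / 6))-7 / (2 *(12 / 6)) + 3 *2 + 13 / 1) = -28 / 591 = -0.05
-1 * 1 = -1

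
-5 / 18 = -0.28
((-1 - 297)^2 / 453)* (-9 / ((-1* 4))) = 66603 / 151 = 441.08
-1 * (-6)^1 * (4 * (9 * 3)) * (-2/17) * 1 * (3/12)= -324/17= -19.06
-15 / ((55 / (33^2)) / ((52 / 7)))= -15444 / 7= -2206.29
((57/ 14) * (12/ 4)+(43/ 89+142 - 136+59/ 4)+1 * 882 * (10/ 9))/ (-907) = -2525511/ 2260244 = -1.12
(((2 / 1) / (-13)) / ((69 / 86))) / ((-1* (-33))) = -172 / 29601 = -0.01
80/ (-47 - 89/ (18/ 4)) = -720/ 601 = -1.20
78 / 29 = 2.69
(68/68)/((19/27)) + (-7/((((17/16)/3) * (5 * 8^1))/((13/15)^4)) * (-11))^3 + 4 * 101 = 434.25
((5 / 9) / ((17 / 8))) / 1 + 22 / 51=106 / 153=0.69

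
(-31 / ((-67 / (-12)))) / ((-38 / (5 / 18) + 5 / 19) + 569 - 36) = -8835 / 630872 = -0.01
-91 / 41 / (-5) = 91 / 205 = 0.44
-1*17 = -17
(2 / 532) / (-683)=-0.00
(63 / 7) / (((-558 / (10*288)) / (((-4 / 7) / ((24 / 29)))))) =6960 / 217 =32.07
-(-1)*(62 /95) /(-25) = -62 /2375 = -0.03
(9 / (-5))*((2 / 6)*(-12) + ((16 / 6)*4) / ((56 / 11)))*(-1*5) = -120 / 7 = -17.14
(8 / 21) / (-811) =-8 / 17031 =-0.00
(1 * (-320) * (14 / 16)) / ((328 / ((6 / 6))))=-0.85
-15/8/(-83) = 15/664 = 0.02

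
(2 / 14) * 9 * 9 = 81 / 7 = 11.57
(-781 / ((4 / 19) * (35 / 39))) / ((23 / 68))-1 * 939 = -10594152 / 805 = -13160.44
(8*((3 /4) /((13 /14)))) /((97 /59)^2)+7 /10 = 3780259 /1223170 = 3.09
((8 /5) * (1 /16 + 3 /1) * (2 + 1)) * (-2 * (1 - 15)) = 2058 /5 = 411.60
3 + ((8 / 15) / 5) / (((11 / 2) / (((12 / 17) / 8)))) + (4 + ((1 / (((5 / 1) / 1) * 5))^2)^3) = 319658203312 / 45654296875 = 7.00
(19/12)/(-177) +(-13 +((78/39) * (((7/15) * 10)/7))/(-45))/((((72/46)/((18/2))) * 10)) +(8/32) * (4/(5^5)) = -298713881/39825000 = -7.50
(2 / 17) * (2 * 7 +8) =44 / 17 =2.59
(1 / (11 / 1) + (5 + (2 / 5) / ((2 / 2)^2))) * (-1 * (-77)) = 2114 / 5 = 422.80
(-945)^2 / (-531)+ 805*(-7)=-431690 / 59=-7316.78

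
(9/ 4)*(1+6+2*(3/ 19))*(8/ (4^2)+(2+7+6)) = 38781/ 152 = 255.14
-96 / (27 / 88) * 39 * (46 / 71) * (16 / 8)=-3367936 / 213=-15811.91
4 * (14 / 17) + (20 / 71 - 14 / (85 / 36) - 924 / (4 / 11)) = -15349139 / 6035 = -2543.35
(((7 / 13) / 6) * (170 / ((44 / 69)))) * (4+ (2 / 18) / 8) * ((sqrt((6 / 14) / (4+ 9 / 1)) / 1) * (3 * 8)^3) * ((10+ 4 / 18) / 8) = 103959080 * sqrt(273) / 5577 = 307994.60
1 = 1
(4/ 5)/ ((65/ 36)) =144/ 325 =0.44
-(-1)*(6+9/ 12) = 27/ 4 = 6.75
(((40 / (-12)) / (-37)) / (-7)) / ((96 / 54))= -15 / 2072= -0.01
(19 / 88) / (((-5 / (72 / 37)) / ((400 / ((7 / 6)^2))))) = -492480 / 19943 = -24.69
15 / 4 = 3.75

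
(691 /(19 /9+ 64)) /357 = 2073 /70805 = 0.03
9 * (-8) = -72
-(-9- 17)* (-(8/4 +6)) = -208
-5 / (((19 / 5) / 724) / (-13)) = 235300 / 19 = 12384.21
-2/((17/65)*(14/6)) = -390/119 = -3.28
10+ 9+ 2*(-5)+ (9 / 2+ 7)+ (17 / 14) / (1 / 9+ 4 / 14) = 589 / 25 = 23.56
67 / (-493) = -0.14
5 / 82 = 0.06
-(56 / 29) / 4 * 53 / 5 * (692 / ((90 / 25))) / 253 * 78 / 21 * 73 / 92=-17402762 / 1518759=-11.46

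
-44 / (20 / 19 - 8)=19 / 3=6.33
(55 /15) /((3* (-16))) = -11 /144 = -0.08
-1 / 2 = -0.50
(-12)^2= 144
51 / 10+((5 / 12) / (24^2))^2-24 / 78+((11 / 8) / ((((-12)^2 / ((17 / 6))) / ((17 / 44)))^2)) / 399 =4.79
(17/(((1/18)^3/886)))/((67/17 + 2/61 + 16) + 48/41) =3734760626928/899009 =4154308.39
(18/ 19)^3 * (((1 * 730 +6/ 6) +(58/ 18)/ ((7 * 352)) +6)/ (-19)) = -1323843021/ 40138868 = -32.98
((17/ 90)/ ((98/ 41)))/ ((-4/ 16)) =-697/ 2205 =-0.32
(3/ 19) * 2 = 6/ 19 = 0.32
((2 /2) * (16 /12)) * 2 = 8 /3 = 2.67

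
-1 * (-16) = 16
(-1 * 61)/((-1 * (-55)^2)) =61/3025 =0.02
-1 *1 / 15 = -1 / 15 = -0.07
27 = 27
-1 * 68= -68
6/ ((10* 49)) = 3/ 245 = 0.01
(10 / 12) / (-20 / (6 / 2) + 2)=-0.18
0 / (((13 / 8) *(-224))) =0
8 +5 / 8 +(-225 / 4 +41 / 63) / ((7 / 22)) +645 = 1689505 / 3528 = 478.88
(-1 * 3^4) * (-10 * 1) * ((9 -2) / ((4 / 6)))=8505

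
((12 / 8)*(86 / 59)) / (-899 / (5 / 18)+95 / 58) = -37410 / 55346779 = -0.00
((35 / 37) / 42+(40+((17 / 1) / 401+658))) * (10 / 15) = 465.38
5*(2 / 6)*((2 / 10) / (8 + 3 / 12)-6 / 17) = -922 / 1683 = -0.55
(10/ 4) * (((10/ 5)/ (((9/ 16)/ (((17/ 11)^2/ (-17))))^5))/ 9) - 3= -41360076742008283/ 13784210867380041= -3.00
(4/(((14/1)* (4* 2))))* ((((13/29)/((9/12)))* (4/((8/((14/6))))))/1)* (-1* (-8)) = 52/261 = 0.20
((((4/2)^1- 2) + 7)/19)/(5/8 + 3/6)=56/171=0.33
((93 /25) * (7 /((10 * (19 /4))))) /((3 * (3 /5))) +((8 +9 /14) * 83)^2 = 143728219889 /279300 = 514601.57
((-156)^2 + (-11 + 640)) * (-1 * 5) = -124825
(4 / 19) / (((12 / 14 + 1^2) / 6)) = 0.68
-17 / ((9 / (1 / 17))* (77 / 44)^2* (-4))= 4 / 441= 0.01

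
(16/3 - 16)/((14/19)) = -14.48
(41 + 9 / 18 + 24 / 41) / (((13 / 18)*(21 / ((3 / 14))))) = 4437 / 7462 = 0.59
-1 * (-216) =216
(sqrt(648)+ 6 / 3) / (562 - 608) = -9 * sqrt(2) / 23 - 1 / 23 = -0.60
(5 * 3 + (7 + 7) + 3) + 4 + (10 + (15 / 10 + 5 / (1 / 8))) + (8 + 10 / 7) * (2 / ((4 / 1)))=1291 / 14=92.21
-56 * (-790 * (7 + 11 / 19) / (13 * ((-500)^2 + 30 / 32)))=20385792 / 197600741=0.10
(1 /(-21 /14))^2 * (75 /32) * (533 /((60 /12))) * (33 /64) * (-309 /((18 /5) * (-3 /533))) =8046820925 /9216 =873135.95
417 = 417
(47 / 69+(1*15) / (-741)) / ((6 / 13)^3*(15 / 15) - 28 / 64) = -1.95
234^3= 12812904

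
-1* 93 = -93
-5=-5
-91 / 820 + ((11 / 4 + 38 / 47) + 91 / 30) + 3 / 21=2680423 / 404670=6.62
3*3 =9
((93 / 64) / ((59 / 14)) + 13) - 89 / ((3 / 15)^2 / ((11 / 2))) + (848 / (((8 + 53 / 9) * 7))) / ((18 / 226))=-20013388663 / 1652000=-12114.64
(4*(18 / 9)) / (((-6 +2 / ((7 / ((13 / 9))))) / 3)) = -4.30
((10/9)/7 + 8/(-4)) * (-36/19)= 464/133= 3.49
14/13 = 1.08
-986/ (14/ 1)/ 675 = -493/ 4725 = -0.10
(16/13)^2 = 1.51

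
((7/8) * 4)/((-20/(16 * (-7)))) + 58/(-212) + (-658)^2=229481163/530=432983.33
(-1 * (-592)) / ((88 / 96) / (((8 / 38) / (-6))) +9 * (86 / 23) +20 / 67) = 7298176 / 96475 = 75.65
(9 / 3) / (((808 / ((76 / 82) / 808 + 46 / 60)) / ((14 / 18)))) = 1335397 / 602267040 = 0.00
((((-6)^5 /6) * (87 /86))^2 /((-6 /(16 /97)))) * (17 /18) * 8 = -64035919872 /179353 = -357038.47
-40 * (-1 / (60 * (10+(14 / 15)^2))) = 75 / 1223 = 0.06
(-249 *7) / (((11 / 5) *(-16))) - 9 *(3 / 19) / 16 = 20661 / 418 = 49.43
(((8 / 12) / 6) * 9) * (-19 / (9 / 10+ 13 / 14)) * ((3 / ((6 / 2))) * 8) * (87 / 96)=-19285 / 256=-75.33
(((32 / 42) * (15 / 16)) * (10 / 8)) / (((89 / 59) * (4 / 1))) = 1475 / 9968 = 0.15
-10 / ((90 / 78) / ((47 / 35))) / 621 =-1222 / 65205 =-0.02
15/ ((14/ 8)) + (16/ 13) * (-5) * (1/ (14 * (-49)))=38260/ 4459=8.58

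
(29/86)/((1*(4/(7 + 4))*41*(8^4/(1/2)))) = 319/115539968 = 0.00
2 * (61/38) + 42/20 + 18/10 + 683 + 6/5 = 131349/190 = 691.31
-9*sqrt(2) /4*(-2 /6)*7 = 21*sqrt(2) /4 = 7.42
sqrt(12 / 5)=2 * sqrt(15) / 5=1.55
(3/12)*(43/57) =43/228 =0.19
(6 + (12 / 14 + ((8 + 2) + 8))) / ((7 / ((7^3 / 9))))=406 / 3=135.33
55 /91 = 0.60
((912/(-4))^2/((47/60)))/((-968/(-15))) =5848200/5687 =1028.35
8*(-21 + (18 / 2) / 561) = -31392 / 187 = -167.87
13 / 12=1.08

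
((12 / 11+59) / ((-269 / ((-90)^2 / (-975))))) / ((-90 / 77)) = -27762 / 17485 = -1.59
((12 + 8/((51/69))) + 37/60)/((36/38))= 24.74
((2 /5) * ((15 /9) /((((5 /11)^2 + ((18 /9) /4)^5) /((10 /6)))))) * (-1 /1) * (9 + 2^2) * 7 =-3523520 /8289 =-425.08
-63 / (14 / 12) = -54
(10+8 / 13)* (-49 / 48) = -1127 / 104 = -10.84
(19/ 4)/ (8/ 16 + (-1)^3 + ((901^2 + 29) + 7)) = 19/ 3247346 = 0.00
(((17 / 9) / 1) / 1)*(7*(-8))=-105.78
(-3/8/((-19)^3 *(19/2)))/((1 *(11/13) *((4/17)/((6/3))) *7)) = 663/80277736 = 0.00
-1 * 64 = -64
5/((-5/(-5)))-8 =-3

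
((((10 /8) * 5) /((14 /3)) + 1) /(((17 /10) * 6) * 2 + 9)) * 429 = 93665 /2744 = 34.13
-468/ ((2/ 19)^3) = -802503/ 2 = -401251.50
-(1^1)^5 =-1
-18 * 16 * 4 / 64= -18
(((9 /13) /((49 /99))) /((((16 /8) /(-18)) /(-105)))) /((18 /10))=66825 /91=734.34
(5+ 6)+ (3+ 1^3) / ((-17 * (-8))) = 375 / 34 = 11.03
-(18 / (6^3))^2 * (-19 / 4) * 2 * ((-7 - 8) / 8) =-95 / 768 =-0.12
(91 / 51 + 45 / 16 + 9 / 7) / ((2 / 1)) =33601 / 11424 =2.94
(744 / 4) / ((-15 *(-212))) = 31 / 530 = 0.06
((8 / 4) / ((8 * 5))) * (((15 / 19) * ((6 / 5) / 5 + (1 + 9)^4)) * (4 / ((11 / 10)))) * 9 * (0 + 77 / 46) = 47251134 / 2185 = 21625.23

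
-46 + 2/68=-1563/34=-45.97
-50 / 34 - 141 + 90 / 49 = -117148 / 833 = -140.63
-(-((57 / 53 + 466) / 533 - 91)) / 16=-159119 / 28249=-5.63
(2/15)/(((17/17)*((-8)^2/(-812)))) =-1.69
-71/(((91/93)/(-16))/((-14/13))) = -211296/169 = -1250.27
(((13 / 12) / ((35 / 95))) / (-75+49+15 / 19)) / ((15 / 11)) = -51623 / 603540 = -0.09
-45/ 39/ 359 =-15/ 4667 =-0.00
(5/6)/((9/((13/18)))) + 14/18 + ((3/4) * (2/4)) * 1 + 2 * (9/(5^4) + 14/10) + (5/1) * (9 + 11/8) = 8493374/151875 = 55.92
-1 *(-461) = 461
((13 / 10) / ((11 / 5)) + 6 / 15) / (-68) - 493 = -3687749 / 7480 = -493.01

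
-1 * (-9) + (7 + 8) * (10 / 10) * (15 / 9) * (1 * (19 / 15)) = 122 / 3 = 40.67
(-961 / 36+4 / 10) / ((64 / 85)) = -80461 / 2304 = -34.92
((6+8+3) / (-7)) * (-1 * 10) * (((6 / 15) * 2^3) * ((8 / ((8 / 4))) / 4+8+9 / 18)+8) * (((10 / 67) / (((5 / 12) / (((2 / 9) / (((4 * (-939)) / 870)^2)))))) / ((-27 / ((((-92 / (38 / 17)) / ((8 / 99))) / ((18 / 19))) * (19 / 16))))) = 116833654300 / 1240581447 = 94.18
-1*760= -760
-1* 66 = -66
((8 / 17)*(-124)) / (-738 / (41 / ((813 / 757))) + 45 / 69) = 17271712 / 5528859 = 3.12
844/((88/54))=5697/11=517.91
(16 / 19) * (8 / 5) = 128 / 95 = 1.35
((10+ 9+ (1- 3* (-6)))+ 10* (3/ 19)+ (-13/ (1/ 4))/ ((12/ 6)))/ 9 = 86/ 57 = 1.51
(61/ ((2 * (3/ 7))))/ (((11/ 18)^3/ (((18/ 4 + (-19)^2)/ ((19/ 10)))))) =59985.99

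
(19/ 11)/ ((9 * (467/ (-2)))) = -38/ 46233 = -0.00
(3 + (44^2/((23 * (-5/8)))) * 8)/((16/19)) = -2347621/1840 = -1275.88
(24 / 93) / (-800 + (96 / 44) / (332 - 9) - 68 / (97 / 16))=-344641 / 1083357527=-0.00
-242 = -242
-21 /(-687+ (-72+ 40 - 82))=0.03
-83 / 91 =-0.91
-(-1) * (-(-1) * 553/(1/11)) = 6083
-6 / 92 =-3 / 46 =-0.07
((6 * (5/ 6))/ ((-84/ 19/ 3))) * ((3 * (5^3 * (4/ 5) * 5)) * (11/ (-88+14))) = 391875/ 518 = 756.52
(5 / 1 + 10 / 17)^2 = 9025 / 289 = 31.23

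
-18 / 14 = -9 / 7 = -1.29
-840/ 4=-210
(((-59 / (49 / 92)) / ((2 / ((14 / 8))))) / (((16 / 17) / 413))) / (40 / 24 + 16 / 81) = -110246751 / 4832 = -22815.97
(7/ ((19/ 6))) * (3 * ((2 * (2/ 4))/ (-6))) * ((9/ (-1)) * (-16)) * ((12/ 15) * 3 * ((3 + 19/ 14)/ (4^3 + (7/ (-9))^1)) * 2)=-2846016/ 54055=-52.65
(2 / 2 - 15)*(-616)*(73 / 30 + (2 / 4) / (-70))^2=11421971 / 225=50764.32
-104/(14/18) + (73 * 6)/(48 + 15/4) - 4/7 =-60772/483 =-125.82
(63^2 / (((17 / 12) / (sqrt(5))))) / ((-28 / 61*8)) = -103761*sqrt(5) / 136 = -1706.00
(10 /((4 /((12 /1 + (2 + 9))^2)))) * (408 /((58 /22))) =5935380 /29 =204668.28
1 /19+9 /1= 172 /19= 9.05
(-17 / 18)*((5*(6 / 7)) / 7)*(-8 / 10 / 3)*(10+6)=2.47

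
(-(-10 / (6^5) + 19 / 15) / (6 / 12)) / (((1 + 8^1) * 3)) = -24599 / 262440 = -0.09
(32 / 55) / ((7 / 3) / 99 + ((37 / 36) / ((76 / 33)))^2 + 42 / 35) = 0.41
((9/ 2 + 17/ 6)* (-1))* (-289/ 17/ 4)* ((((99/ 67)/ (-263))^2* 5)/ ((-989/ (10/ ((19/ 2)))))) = -0.00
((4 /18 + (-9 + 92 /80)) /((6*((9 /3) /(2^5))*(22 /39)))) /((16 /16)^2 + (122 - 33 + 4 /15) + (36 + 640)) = -17849 /568953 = -0.03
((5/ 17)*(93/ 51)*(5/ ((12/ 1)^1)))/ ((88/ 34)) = 775/ 8976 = 0.09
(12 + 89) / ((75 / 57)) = 1919 / 25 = 76.76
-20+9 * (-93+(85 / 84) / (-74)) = -1775959 / 2072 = -857.12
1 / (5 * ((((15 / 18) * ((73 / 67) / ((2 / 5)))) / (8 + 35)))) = 34572 / 9125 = 3.79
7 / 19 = 0.37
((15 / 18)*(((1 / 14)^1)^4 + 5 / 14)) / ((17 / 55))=3773275 / 3918432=0.96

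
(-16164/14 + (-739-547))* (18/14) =-153756/49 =-3137.88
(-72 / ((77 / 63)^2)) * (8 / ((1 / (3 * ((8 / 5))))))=-1119744 / 605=-1850.82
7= 7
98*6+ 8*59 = 1060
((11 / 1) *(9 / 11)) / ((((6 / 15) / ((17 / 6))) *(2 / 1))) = 255 / 8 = 31.88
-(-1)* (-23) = -23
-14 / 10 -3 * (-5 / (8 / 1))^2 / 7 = -3511 / 2240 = -1.57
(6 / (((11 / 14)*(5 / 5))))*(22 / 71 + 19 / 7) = 18036 / 781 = 23.09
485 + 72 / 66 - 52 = 4775 / 11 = 434.09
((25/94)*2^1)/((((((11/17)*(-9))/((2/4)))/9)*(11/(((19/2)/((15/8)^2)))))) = -5168/51183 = -0.10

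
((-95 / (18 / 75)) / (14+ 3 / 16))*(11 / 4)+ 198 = 121.27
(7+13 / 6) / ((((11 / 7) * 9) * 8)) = 35 / 432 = 0.08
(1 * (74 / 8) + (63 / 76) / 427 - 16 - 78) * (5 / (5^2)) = -98223 / 5795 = -16.95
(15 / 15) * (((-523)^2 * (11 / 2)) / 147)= 10234.08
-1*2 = -2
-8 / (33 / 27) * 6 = -432 / 11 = -39.27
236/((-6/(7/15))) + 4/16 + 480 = 83141/180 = 461.89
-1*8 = -8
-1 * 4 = -4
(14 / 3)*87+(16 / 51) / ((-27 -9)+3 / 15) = 3706294 / 9129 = 405.99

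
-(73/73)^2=-1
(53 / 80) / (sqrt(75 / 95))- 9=-9 + 53 * sqrt(285) / 1200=-8.25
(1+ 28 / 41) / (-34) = -69 / 1394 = -0.05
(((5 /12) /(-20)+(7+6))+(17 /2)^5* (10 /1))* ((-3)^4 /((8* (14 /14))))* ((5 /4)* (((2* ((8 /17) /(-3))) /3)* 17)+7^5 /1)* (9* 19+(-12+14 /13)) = 10055118478002711 /832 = 12085478939907.10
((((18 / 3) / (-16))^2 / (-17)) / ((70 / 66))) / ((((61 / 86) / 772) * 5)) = -2464803 / 1451800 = -1.70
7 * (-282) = -1974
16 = 16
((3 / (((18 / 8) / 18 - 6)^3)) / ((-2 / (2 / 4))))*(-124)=-47616 / 103823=-0.46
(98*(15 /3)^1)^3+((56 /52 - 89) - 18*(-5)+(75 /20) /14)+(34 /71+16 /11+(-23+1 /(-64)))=535131567827993 /4548544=117648981.26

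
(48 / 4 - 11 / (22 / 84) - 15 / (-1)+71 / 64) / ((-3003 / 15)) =635 / 9152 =0.07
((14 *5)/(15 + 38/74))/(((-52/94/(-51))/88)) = 19511580/533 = 36607.09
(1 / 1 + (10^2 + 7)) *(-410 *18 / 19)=-797040 / 19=-41949.47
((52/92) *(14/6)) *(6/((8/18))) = 819/46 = 17.80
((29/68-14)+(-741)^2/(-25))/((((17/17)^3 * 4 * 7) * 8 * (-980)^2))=-37360583/365720320000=-0.00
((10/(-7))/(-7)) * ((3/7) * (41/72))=205/4116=0.05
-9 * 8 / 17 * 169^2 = -2056392 / 17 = -120964.24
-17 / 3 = -5.67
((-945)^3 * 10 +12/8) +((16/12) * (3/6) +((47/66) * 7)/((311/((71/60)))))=-10393241059358261/1231560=-8439086247.81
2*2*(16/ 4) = 16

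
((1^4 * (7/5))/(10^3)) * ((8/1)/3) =7/1875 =0.00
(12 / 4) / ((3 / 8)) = 8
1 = 1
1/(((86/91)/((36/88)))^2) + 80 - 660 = -2075534359/3579664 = -579.81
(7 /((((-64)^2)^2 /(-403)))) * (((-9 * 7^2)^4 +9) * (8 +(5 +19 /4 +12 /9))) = -4072317926459055 /33554432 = -121364531.71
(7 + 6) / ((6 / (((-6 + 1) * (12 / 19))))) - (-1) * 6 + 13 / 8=119 / 152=0.78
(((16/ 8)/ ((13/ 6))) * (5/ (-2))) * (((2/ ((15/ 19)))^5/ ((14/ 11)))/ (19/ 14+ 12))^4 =-78831888016439421317112085348352/ 24069826503925151824951171875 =-3275.13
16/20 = 4/5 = 0.80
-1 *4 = -4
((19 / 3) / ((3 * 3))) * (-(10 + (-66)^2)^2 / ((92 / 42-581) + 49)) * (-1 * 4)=-5070480296 / 50067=-101273.90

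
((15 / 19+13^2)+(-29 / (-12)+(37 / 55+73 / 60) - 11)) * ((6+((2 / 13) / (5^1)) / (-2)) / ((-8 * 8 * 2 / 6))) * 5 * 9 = -2058.89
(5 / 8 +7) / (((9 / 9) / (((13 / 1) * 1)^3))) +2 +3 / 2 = 134045 / 8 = 16755.62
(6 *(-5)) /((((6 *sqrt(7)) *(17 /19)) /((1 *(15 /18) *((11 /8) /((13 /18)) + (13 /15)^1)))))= -205295 *sqrt(7) /111384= -4.88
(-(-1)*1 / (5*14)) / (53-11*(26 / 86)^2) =1849 / 6729660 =0.00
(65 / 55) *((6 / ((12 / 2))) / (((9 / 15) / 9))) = 195 / 11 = 17.73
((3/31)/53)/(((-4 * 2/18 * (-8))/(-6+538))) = 3591/13144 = 0.27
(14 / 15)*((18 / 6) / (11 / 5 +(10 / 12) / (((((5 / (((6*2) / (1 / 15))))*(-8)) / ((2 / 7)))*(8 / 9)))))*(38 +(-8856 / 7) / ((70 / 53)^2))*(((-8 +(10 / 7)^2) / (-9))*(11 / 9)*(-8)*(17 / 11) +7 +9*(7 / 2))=-21327907282624 / 386878275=-55128.21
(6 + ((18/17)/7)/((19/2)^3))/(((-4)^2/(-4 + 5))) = 2448735/6529768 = 0.38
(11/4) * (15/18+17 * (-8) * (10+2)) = -107657/24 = -4485.71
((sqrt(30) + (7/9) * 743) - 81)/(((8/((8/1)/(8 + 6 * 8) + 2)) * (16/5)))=75 * sqrt(30)/896 + 13975/336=42.05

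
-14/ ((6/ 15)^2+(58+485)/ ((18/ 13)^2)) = -37800/ 765157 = -0.05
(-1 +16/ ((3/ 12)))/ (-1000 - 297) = -63/ 1297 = -0.05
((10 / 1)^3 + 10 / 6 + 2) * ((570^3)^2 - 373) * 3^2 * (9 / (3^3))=103266602666737876897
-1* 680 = -680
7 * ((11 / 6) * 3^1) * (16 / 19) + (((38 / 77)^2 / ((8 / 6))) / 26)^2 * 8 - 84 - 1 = -5934878495289 / 112876414651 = -52.58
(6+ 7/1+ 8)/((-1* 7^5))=-3/2401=-0.00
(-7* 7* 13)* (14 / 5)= -8918 / 5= -1783.60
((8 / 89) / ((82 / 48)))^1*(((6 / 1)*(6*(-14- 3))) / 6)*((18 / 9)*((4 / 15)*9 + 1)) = -665856 / 18245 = -36.50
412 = 412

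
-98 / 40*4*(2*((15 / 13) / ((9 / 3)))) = -98 / 13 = -7.54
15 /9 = 5 /3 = 1.67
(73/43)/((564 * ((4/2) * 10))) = 73/485040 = 0.00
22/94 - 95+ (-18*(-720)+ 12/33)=6651514/517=12865.60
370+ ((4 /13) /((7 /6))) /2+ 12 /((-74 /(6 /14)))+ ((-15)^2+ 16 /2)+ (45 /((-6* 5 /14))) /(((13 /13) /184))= -1568511 /481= -3260.94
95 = 95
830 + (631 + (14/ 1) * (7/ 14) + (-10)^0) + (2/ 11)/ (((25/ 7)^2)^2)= 6312114177/ 4296875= 1469.00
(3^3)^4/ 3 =177147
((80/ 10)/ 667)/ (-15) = -8/ 10005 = -0.00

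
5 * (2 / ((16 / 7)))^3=1715 / 512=3.35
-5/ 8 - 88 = -709/ 8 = -88.62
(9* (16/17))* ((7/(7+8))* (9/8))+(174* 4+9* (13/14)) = 843477/1190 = 708.80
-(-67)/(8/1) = 67/8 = 8.38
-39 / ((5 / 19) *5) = -29.64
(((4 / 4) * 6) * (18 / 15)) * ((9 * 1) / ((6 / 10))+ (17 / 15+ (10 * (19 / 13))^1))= 71952 / 325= 221.39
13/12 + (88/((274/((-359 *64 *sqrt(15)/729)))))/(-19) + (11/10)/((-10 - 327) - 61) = 3.14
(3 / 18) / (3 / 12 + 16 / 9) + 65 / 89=5279 / 6497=0.81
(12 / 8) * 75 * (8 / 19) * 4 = 3600 / 19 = 189.47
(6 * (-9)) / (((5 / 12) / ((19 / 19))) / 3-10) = 1944 / 355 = 5.48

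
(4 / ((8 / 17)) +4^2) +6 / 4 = 26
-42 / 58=-21 / 29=-0.72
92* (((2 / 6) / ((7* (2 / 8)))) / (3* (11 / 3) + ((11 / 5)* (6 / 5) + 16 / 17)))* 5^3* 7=19550000 / 18591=1051.58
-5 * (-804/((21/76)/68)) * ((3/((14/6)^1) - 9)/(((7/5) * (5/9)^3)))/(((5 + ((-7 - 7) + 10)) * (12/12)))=-54522854784/1715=-31791752.06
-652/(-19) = 652/19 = 34.32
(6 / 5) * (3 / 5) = 18 / 25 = 0.72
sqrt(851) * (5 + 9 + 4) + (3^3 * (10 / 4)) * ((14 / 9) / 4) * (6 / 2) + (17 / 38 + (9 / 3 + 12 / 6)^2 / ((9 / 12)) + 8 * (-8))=573.62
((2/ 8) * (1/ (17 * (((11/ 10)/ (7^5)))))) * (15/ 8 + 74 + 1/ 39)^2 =2772115739155/ 2141568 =1294432.74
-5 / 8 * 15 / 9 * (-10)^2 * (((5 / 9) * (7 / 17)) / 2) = -21875 / 1836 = -11.91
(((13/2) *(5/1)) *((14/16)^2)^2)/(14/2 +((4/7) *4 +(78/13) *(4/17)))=18571735/10428416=1.78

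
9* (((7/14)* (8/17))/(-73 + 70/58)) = -174/5899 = -0.03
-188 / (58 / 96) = -9024 / 29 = -311.17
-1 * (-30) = 30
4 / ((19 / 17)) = 68 / 19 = 3.58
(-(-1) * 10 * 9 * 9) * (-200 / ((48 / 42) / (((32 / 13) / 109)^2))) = -145152000 / 2007889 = -72.29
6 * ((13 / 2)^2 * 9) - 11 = 4541 / 2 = 2270.50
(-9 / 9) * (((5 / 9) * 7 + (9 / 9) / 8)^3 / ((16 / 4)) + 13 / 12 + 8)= -37698913 / 1492992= -25.25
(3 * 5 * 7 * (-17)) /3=-595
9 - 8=1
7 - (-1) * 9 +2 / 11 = 178 / 11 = 16.18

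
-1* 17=-17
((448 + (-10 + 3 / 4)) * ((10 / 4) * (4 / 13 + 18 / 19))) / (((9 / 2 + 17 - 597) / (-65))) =6800625 / 43738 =155.49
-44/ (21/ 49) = -308/ 3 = -102.67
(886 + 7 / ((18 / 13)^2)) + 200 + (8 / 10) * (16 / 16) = 1766531 / 1620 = 1090.45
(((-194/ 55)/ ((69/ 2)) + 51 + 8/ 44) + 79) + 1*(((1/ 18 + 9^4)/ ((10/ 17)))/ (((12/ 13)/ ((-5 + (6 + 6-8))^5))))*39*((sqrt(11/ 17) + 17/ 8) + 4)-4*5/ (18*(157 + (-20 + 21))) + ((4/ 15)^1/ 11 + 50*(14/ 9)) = -110757464592539/ 38375040-19958731*sqrt(187)/ 720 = -3265256.58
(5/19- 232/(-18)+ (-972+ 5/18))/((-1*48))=109277/5472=19.97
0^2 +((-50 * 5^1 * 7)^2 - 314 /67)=205187186 /67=3062495.31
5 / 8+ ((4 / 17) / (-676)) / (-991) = 14235723 / 22777144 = 0.63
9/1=9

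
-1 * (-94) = 94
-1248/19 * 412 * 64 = -1731961.26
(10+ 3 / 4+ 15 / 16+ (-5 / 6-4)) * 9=987 / 16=61.69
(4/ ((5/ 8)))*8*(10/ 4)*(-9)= -1152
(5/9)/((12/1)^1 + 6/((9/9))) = 5/162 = 0.03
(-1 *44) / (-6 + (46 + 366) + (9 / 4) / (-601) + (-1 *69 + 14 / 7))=-105776 / 814947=-0.13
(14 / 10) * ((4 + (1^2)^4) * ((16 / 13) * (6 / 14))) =48 / 13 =3.69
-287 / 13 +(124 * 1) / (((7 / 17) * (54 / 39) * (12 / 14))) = 231.66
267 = 267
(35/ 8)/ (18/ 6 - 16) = -35/ 104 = -0.34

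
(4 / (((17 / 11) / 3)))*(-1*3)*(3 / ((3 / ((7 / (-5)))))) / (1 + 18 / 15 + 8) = 924 / 289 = 3.20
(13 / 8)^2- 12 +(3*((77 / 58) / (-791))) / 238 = -233588365 / 24957632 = -9.36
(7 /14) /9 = 1 /18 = 0.06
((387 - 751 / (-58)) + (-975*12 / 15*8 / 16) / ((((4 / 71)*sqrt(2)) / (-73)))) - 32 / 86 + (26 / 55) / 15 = 822212819 / 2057550 + 1010685*sqrt(2) / 4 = 357730.72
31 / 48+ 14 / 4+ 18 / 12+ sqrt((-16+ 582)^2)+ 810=66319 / 48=1381.65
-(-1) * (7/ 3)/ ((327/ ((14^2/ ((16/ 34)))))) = 5831/ 1962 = 2.97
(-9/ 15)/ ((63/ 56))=-8/ 15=-0.53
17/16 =1.06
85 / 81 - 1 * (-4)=409 / 81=5.05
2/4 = 0.50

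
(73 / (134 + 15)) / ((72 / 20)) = 365 / 2682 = 0.14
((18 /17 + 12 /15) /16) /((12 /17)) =79 /480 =0.16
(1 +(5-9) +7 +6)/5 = 2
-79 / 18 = -4.39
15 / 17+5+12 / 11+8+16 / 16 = 2987 / 187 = 15.97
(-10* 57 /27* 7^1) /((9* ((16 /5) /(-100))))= 83125 /162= 513.12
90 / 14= 45 / 7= 6.43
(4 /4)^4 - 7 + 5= -1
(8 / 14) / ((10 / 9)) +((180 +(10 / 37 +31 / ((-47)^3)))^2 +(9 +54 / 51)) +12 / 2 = 285480053603710054816 / 8780263742313595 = 32513.84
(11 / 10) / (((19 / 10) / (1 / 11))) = 1 / 19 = 0.05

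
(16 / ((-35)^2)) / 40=2 / 6125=0.00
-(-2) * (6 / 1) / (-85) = -12 / 85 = -0.14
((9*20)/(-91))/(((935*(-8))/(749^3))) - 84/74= 19988822427/179894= 111114.45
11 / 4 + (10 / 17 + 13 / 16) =1129 / 272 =4.15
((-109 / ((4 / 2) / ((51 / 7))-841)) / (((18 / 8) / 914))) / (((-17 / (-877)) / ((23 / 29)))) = 8038224184 / 3730299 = 2154.85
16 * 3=48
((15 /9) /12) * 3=5 /12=0.42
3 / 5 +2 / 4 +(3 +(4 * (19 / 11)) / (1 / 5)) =4251 / 110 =38.65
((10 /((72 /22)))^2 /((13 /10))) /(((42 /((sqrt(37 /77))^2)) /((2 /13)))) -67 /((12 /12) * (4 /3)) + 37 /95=-38117059751 /764667540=-49.85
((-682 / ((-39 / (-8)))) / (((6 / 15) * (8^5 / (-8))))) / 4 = 1705 / 79872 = 0.02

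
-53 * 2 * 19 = -2014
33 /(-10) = -33 /10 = -3.30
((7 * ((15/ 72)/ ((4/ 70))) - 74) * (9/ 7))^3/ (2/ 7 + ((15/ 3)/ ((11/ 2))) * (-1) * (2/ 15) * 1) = -11227080946653/ 7626752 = -1472065.82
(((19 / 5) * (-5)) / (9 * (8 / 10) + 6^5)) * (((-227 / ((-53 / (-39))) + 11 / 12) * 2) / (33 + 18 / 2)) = 10037035 / 519762096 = 0.02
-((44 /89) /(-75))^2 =-1936 /44555625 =-0.00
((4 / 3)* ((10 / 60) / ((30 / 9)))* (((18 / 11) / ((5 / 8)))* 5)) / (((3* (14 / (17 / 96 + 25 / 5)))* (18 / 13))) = 923 / 11880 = 0.08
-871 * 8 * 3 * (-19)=397176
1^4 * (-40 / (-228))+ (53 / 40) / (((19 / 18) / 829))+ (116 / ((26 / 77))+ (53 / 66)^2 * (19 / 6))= 44749166591 / 32277960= 1386.37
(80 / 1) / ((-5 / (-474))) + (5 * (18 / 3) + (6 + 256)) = 7876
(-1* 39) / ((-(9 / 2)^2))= 52 / 27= 1.93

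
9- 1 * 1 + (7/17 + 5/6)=943/102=9.25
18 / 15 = 6 / 5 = 1.20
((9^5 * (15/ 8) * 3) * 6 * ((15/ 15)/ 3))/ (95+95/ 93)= 49424013/ 7144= 6918.25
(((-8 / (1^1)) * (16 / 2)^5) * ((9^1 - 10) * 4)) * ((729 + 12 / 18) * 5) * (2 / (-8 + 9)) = 22953328640 / 3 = 7651109546.67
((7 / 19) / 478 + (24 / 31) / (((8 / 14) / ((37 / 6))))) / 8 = 1.04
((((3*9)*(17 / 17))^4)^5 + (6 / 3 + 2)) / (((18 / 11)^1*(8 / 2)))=466302741027378238657238765255 / 72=6476426958713586648017205000.00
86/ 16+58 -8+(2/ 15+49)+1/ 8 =3139/ 30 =104.63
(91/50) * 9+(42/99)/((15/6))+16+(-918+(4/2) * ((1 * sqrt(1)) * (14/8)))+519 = -299434/825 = -362.95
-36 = -36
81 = 81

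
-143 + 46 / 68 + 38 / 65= -141.74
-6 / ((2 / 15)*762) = -15 / 254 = -0.06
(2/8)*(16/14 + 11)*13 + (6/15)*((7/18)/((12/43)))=75641/1890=40.02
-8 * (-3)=24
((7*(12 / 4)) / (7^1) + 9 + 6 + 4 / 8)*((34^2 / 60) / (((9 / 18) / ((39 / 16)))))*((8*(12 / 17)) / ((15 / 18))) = 294372 / 25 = 11774.88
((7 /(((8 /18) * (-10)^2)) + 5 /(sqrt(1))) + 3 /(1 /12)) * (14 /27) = 115241 /5400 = 21.34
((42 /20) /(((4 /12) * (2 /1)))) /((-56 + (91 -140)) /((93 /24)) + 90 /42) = -4557 /36100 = -0.13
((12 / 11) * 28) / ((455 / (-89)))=-5.97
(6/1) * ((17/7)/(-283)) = -102/1981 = -0.05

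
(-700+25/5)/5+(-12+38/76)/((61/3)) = -17027/122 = -139.57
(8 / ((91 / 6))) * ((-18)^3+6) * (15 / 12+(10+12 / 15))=-16848792 / 455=-37030.31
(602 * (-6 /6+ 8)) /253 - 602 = -148092 /253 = -585.34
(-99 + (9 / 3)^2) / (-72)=5 / 4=1.25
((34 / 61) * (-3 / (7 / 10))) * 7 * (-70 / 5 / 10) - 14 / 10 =6713 / 305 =22.01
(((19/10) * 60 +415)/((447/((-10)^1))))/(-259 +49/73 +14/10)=0.05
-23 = -23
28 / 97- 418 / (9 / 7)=-283570 / 873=-324.82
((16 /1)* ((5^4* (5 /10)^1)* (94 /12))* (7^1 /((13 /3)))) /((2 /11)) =4523750 /13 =347980.77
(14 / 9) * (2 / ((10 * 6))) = 7 / 135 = 0.05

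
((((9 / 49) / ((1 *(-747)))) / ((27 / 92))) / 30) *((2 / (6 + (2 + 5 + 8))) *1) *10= -184 / 6917967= -0.00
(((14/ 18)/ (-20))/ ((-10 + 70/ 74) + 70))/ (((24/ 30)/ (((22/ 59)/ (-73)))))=259/ 63571320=0.00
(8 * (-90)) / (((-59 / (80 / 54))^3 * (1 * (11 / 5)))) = 25600000 / 4940802603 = 0.01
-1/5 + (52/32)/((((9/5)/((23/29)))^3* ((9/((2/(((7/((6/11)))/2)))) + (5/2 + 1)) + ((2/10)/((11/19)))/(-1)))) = -245130506908/1252838175165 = -0.20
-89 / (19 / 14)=-1246 / 19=-65.58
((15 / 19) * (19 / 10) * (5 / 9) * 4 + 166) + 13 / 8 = 4103 / 24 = 170.96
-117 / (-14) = 117 / 14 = 8.36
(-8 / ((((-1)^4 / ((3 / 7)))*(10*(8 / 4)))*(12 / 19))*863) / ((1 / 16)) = -131176 / 35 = -3747.89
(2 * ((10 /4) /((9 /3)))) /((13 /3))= 5 /13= 0.38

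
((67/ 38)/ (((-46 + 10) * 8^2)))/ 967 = -67/ 84662784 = -0.00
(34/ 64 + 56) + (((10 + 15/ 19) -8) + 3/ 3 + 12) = 43971/ 608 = 72.32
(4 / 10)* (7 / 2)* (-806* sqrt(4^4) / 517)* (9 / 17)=-812448 / 43945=-18.49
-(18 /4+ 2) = -13 /2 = -6.50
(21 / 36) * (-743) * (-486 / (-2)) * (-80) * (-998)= -8408768760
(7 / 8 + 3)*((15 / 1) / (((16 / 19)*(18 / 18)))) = 8835 / 128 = 69.02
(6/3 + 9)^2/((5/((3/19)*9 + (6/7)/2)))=29766/665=44.76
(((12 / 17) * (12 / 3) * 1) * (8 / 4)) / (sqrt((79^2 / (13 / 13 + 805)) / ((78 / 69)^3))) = 2.44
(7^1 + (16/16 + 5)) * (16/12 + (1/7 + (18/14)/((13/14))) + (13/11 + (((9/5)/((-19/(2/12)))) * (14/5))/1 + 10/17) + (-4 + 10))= 256718029/1865325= 137.63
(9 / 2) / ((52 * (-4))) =-9 / 416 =-0.02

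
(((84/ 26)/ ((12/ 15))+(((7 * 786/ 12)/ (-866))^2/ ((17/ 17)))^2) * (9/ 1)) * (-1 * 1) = -4334731088943717/ 116986272402688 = -37.05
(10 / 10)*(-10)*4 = -40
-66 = -66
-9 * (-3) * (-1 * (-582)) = 15714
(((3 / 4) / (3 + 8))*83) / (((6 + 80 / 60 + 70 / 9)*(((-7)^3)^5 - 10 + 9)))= -2241 / 28409408075504896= -0.00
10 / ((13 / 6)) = 60 / 13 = 4.62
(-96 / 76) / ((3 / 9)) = -3.79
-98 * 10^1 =-980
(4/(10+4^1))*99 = 28.29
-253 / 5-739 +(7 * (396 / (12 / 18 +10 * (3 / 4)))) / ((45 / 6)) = -26052 / 35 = -744.34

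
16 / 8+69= 71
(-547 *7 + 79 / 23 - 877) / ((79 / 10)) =-1081590 / 1817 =-595.26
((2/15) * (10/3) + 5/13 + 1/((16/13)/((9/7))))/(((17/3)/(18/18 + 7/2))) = 73659/49504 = 1.49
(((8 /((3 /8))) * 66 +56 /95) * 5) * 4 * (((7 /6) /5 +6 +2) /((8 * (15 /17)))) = 7393334 /225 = 32859.26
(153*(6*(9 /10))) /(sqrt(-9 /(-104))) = 2754*sqrt(26) /5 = 2808.54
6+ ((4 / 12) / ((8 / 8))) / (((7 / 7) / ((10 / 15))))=56 / 9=6.22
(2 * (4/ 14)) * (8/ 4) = 8/ 7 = 1.14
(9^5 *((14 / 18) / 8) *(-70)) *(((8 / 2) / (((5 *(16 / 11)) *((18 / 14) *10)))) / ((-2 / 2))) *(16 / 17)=2750517 / 170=16179.51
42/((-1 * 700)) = -3/50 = -0.06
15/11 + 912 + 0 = 10047/11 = 913.36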